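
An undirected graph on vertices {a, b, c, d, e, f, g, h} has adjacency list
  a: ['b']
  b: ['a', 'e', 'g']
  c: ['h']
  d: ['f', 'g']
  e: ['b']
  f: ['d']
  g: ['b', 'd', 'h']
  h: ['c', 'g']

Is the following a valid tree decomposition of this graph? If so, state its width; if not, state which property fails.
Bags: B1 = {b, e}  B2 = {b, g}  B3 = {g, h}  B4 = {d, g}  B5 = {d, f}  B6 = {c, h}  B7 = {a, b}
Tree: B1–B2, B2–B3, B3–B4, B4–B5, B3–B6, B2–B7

Checking the three conditions: (i) the bags cover all of {a, b, c, d, e, f, g, h}; (ii) for each edge, some bag contains both endpoints; (iii) the bags containing any fixed vertex form a subtree. All hold, so the decomposition is valid with width 2 − 1 = 1.

Yes; width 1.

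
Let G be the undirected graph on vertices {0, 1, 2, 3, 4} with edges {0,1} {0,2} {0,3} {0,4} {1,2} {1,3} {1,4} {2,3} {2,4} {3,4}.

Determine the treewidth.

4

A width-4 tree decomposition is:
Bags: B1 = {0, 1, 2, 3, 4}
Tree: (single bag)
With just one bag of size 5, the width is 5 − 1 = 4, so tw(G) ≤ 4. On the other hand G contains the 5-clique {0, 1, 2, 3, 4}. A clique must lie in a single bag of any decomposition, so no decomposition can have width below 4. Combining the bounds, tw(G) = 4.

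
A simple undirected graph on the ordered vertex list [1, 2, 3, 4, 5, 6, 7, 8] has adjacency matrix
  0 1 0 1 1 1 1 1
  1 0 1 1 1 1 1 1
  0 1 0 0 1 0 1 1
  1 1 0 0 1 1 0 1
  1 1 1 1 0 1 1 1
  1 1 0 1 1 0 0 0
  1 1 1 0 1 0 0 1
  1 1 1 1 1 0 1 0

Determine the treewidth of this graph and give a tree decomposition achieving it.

The largest bag has 5 vertices, giving width 4; this decomposition certifies tw(G) ≤ 4. On the other hand G contains the 5-clique {1, 2, 4, 5, 8}. A clique must lie in a single bag of any decomposition, so no decomposition can have width below 4. Therefore the treewidth is 4.

Treewidth 4.
Bags: B1 = {1, 2, 4, 5, 6}  B2 = {1, 2, 4, 5, 8}  B3 = {1, 2, 5, 7, 8}  B4 = {2, 3, 5, 7, 8}
Tree: B1–B2, B2–B3, B3–B4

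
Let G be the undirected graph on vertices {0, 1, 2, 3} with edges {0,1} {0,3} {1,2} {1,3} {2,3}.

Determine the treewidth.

A width-2 tree decomposition is:
Bags: B1 = {0, 1, 3}  B2 = {1, 2, 3}
Tree: B1–B2
Every bag has size at most 3, so the width is 3 − 1 = 2 and tw(G) ≤ 2. For the lower bound, the 3 vertices {0, 1, 3} are pairwise adjacent, and any tree decomposition puts a clique entirely inside one bag — forcing width ≥ 2. Combining the bounds, tw(G) = 2.

2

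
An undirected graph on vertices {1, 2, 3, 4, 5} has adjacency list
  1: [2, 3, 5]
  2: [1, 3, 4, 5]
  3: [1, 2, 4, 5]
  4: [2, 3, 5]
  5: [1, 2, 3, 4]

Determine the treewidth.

A width-3 tree decomposition is:
Bags: B1 = {2, 3, 4, 5}  B2 = {1, 2, 3, 5}
Tree: B1–B2
The largest bag has 4 vertices, giving width 3; this decomposition certifies tw(G) ≤ 3. On the other hand G contains the 4-clique {1, 2, 3, 5}. A clique must lie in a single bag of any decomposition, so no decomposition can have width below 3. Hence tw(G) = 3 exactly.

3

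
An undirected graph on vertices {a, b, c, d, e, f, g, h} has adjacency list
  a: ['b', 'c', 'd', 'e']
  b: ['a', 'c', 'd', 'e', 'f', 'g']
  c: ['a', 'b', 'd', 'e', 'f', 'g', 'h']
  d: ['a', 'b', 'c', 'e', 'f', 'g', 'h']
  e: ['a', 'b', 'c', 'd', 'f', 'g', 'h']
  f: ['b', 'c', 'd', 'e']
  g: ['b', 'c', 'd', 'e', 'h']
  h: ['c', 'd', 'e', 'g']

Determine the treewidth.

4

A width-4 tree decomposition is:
Bags: B1 = {a, b, c, d, e}  B2 = {b, c, d, e, g}  B3 = {b, c, d, e, f}  B4 = {c, d, e, g, h}
Tree: B1–B2, B1–B3, B2–B4
The largest bag has 5 vertices, giving width 4; this decomposition certifies tw(G) ≤ 4. On the other hand G contains the 5-clique {c, d, e, g, h}. A clique must lie in a single bag of any decomposition, so no decomposition can have width below 4. Combining the bounds, tw(G) = 4.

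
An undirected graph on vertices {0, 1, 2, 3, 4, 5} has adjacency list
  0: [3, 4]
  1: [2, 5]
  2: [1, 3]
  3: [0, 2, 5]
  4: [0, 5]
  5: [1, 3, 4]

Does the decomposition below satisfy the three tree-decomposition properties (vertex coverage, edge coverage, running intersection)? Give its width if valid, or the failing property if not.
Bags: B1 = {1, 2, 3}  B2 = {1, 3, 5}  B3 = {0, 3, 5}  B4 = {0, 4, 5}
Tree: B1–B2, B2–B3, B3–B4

Yes; width 2.

Checking the three conditions: (i) the bags cover all of {0, 1, 2, 3, 4, 5}; (ii) for each edge, some bag contains both endpoints; (iii) the bags containing any fixed vertex form a subtree. All hold, so the decomposition is valid with width 3 − 1 = 2.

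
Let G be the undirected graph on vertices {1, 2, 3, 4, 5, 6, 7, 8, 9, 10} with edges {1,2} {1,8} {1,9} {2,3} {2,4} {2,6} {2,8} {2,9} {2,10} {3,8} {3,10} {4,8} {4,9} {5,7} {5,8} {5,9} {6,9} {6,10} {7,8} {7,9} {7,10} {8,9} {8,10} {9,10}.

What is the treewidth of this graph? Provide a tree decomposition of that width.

Treewidth 3.
One such decomposition:
Bags: B1 = {7, 8, 9, 10}  B2 = {2, 8, 9, 10}  B3 = {2, 6, 9, 10}  B4 = {5, 7, 8, 9}  B5 = {2, 4, 8, 9}  B6 = {1, 2, 8, 9}  B7 = {2, 3, 8, 10}
Tree: B1–B2, B2–B3, B1–B4, B2–B5, B5–B6, B2–B7

Every bag has size at most 4, so the width is 4 − 1 = 3 and tw(G) ≤ 3. On the other hand G contains the 4-clique {1, 2, 8, 9}. A clique must lie in a single bag of any decomposition, so no decomposition can have width below 3. Hence tw(G) = 3 exactly.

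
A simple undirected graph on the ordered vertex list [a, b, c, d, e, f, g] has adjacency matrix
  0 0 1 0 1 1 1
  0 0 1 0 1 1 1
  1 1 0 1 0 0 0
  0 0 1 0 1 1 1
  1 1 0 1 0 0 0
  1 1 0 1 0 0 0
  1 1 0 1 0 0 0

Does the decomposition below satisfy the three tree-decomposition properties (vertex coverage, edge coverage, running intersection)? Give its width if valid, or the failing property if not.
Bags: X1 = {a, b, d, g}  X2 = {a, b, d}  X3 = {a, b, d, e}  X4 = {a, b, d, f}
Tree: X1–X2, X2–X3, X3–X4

A tree decomposition must satisfy three properties: every vertex lies in some bag; for every edge, both endpoints lie together in some bag; and for every vertex, the bags containing it form a connected subtree. Here vertex c appears in no bag, so the decomposition is invalid.

No — vertex c appears in no bag.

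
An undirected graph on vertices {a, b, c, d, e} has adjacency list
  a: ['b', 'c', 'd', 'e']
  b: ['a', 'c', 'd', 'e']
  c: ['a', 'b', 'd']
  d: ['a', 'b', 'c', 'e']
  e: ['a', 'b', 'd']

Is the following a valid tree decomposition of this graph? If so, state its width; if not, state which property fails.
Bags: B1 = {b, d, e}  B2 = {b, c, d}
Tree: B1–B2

A tree decomposition must satisfy three properties: every vertex lies in some bag; for every edge, both endpoints lie together in some bag; and for every vertex, the bags containing it form a connected subtree. Here vertex a appears in no bag, so the decomposition is invalid.

No — vertex a appears in no bag.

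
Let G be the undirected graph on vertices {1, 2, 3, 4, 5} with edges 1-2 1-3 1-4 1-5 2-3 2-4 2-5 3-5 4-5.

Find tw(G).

A width-3 tree decomposition is:
Bags: B1 = {1, 2, 3, 5}  B2 = {1, 2, 4, 5}
Tree: B1–B2
Every bag has size at most 4, so the width is 4 − 1 = 3 and tw(G) ≤ 3. For the lower bound, the 4 vertices {1, 2, 3, 5} are pairwise adjacent, and any tree decomposition puts a clique entirely inside one bag — forcing width ≥ 3. Combining the bounds, tw(G) = 3.

3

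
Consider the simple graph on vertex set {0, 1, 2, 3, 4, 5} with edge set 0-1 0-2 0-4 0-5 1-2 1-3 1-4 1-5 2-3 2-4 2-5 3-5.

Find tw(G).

A width-3 tree decomposition is:
Bags: B1 = {0, 1, 2, 5}  B2 = {1, 2, 3, 5}  B3 = {0, 1, 2, 4}
Tree: B1–B2, B1–B3
Every bag has size at most 4, so the width is 4 − 1 = 3 and tw(G) ≤ 3. For the lower bound, the 4 vertices {0, 1, 2, 4} are pairwise adjacent, and any tree decomposition puts a clique entirely inside one bag — forcing width ≥ 3. Combining the bounds, tw(G) = 3.

3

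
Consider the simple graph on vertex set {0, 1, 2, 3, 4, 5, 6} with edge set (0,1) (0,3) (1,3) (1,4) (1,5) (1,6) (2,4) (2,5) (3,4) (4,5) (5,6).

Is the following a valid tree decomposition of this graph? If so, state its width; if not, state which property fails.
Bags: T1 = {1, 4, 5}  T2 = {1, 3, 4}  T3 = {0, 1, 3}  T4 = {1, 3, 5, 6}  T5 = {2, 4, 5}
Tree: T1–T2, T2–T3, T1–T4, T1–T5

No — bags containing vertex 3 are not connected in the tree.

A tree decomposition must satisfy three properties: every vertex lies in some bag; for every edge, both endpoints lie together in some bag; and for every vertex, the bags containing it form a connected subtree. Here bags containing vertex 3 are not connected in the tree, so the decomposition is invalid.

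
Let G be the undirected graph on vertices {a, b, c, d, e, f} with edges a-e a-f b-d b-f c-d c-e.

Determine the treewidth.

2

A width-2 tree decomposition is:
Bags: B1 = {b, c, d}  B2 = {b, c, e}  B3 = {a, b, e}  B4 = {a, b, f}
Tree: B1–B2, B2–B3, B3–B4
Each bag holds 3 vertices, so the decomposition has width 2, which upper-bounds the treewidth. For the lower bound, G contains the cycle b–d–c–e–a–f–b, so G is not a forest; only forests have treewidth ≤ 1, hence tw(G) ≥ 2. Therefore the treewidth is 2.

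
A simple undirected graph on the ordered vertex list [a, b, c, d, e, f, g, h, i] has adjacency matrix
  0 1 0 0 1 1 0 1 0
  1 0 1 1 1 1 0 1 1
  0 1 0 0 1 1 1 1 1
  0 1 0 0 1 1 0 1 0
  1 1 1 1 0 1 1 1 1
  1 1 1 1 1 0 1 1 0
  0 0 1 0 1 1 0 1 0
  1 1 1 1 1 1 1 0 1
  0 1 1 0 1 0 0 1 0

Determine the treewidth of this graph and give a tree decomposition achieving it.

Every bag has size at most 5, so the width is 5 − 1 = 4 and tw(G) ≤ 4. Conversely, {c, e, f, g, h} is a clique of size 5, and the vertices of any clique must share a bag in every tree decomposition; so some bag has ≥ 5 vertices and tw(G) ≥ 4. The upper and lower bounds meet at 4, so that is the treewidth.

Treewidth 4.
One such decomposition:
Bags: B1 = {b, c, e, h, i}  B2 = {b, c, e, f, h}  B3 = {a, b, e, f, h}  B4 = {b, d, e, f, h}  B5 = {c, e, f, g, h}
Tree: B1–B2, B2–B3, B3–B4, B2–B5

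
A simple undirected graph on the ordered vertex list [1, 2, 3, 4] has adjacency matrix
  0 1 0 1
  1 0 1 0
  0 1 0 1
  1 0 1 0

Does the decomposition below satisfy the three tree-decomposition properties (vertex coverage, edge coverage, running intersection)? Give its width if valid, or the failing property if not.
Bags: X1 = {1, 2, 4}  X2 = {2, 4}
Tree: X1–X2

A tree decomposition must satisfy three properties: every vertex lies in some bag; for every edge, both endpoints lie together in some bag; and for every vertex, the bags containing it form a connected subtree. Here vertex 3 appears in no bag, so the decomposition is invalid.

No — vertex 3 appears in no bag.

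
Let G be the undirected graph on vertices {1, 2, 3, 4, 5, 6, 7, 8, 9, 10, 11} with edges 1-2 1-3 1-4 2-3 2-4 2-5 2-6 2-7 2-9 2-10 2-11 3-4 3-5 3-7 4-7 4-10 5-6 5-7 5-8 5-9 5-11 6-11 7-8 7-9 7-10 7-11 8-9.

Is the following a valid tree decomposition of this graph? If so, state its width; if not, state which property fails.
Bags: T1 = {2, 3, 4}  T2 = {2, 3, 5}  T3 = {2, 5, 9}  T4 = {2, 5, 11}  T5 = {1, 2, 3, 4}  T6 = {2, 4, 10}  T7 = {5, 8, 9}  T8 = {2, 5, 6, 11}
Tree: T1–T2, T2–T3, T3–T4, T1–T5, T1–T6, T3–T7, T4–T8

No — vertex 7 appears in no bag.

A tree decomposition must satisfy three properties: every vertex lies in some bag; for every edge, both endpoints lie together in some bag; and for every vertex, the bags containing it form a connected subtree. Here vertex 7 appears in no bag, so the decomposition is invalid.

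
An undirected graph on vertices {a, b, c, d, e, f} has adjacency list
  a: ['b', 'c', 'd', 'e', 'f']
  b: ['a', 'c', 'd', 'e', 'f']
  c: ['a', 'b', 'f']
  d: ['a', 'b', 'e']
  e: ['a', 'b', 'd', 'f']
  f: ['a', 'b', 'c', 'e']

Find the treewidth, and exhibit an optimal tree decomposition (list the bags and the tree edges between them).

Every bag has size at most 4, so the width is 4 − 1 = 3 and tw(G) ≤ 3. On the other hand G contains the 4-clique {a, b, d, e}. A clique must lie in a single bag of any decomposition, so no decomposition can have width below 3. The upper and lower bounds meet at 3, so that is the treewidth.

Treewidth 3.
One such decomposition:
Bags: B1 = {a, b, d, e}  B2 = {a, b, e, f}  B3 = {a, b, c, f}
Tree: B1–B2, B2–B3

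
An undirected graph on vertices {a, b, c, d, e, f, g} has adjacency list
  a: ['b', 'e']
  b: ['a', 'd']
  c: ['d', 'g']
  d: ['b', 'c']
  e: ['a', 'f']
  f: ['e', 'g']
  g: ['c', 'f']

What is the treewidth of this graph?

2

A width-2 tree decomposition is:
Bags: B1 = {c, f, g}  B2 = {c, d, f}  B3 = {b, d, f}  B4 = {a, b, f}  B5 = {a, e, f}
Tree: B1–B2, B2–B3, B3–B4, B4–B5
Each bag holds 3 vertices, so the decomposition has width 2, which upper-bounds the treewidth. For the lower bound, G contains the cycle f–g–c–d–b–a–e–f, so G is not a forest; only forests have treewidth ≤ 1, hence tw(G) ≥ 2. Combining the bounds, tw(G) = 2.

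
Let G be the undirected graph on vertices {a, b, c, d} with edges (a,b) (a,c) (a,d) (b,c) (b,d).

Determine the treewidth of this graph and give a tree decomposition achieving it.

Treewidth 2.
Bags: B1 = {a, b, d}  B2 = {a, b, c}
Tree: B1–B2

Each bag holds 3 vertices, so the decomposition has width 2, which upper-bounds the treewidth. Conversely, {a, b, d} is a clique of size 3, and the vertices of any clique must share a bag in every tree decomposition; so some bag has ≥ 3 vertices and tw(G) ≥ 2. Hence tw(G) = 2 exactly.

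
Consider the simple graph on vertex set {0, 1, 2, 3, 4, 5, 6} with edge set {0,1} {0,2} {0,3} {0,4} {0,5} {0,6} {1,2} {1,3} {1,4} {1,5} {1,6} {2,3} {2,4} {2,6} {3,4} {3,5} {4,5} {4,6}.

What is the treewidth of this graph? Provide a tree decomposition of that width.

Each bag holds 5 vertices, so the decomposition has width 4, which upper-bounds the treewidth. On the other hand G contains the 5-clique {0, 1, 2, 3, 4}. A clique must lie in a single bag of any decomposition, so no decomposition can have width below 4. Hence tw(G) = 4 exactly.

Treewidth 4.
One such decomposition:
Bags: B1 = {0, 1, 3, 4, 5}  B2 = {0, 1, 2, 3, 4}  B3 = {0, 1, 2, 4, 6}
Tree: B1–B2, B2–B3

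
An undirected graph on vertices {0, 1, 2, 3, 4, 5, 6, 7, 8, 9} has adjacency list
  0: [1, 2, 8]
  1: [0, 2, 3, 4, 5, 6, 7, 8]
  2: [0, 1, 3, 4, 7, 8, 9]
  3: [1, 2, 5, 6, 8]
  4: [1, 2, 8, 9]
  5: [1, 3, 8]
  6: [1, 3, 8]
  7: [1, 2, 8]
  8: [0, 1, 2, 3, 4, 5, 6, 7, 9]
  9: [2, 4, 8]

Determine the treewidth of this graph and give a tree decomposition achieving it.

The largest bag has 4 vertices, giving width 3; this decomposition certifies tw(G) ≤ 3. Conversely, {0, 1, 2, 8} is a clique of size 4, and the vertices of any clique must share a bag in every tree decomposition; so some bag has ≥ 4 vertices and tw(G) ≥ 3. Hence tw(G) = 3 exactly.

Treewidth 3.
One such decomposition:
Bags: B1 = {1, 2, 4, 8}  B2 = {1, 2, 3, 8}  B3 = {0, 1, 2, 8}  B4 = {1, 3, 6, 8}  B5 = {1, 2, 7, 8}  B6 = {2, 4, 8, 9}  B7 = {1, 3, 5, 8}
Tree: B1–B2, B1–B3, B2–B4, B2–B5, B1–B6, B4–B7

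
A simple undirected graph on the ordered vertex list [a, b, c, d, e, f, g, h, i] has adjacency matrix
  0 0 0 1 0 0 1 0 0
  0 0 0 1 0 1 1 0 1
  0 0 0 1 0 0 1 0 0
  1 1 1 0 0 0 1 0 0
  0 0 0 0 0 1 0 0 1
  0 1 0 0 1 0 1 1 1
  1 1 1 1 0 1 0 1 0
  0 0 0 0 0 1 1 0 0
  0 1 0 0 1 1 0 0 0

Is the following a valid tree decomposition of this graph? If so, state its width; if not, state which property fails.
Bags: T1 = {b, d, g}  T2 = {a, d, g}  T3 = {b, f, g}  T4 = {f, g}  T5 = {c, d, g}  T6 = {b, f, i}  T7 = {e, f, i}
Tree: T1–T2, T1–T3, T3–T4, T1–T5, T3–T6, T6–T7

A tree decomposition must satisfy three properties: every vertex lies in some bag; for every edge, both endpoints lie together in some bag; and for every vertex, the bags containing it form a connected subtree. Here vertex h appears in no bag, so the decomposition is invalid.

No — vertex h appears in no bag.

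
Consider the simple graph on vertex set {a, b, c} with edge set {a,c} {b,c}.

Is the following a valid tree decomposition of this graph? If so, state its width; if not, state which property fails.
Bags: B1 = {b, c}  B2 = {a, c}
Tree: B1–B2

Yes; width 1.

Checking the three conditions: (i) the bags cover all of {a, b, c}; (ii) for each edge, some bag contains both endpoints; (iii) the bags containing any fixed vertex form a subtree. All hold, so the decomposition is valid with width 2 − 1 = 1.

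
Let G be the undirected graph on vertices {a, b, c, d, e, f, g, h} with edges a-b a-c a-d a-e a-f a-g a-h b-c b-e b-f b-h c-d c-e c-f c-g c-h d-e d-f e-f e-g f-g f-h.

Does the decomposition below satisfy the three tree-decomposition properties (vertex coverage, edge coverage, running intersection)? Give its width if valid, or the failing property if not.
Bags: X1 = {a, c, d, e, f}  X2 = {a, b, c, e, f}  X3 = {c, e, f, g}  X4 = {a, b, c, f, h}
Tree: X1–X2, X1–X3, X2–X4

No — edge (a,g) lies in no bag.

A tree decomposition must satisfy three properties: every vertex lies in some bag; for every edge, both endpoints lie together in some bag; and for every vertex, the bags containing it form a connected subtree. Here edge (a,g) lies in no bag, so the decomposition is invalid.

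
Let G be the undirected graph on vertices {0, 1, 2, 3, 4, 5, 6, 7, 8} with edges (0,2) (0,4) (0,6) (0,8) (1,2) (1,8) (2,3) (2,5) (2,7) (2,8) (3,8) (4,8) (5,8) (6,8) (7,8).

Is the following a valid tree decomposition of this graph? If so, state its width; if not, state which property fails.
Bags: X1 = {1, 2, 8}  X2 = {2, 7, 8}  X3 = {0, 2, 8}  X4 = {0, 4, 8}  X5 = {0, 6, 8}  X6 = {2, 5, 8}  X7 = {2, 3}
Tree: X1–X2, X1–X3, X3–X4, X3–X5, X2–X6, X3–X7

A tree decomposition must satisfy three properties: every vertex lies in some bag; for every edge, both endpoints lie together in some bag; and for every vertex, the bags containing it form a connected subtree. Here edge (8,3) lies in no bag, so the decomposition is invalid.

No — edge (8,3) lies in no bag.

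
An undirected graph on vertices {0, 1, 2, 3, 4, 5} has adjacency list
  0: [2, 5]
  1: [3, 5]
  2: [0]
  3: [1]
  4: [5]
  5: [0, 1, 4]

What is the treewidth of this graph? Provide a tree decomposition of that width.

Each bag holds 2 vertices, so the decomposition has width 1, which upper-bounds the treewidth. Since G has at least one edge (e.g. 4–5), it is not an edgeless graph, so tw(G) ≥ 1. The upper and lower bounds meet at 1, so that is the treewidth.

Treewidth 1.
Bags: B1 = {4, 5}  B2 = {1, 5}  B3 = {0, 5}  B4 = {1, 3}  B5 = {0, 2}
Tree: B1–B2, B2–B3, B2–B4, B3–B5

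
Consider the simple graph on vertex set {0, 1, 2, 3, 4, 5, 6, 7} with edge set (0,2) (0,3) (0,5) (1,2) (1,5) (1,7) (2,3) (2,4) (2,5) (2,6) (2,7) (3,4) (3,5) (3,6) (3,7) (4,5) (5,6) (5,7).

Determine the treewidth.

A width-3 tree decomposition is:
Bags: B1 = {0, 2, 3, 5}  B2 = {2, 3, 5, 7}  B3 = {2, 3, 4, 5}  B4 = {2, 3, 5, 6}  B5 = {1, 2, 5, 7}
Tree: B1–B2, B2–B3, B2–B4, B2–B5
The largest bag has 4 vertices, giving width 3; this decomposition certifies tw(G) ≤ 3. For the lower bound, the 4 vertices {1, 2, 5, 7} are pairwise adjacent, and any tree decomposition puts a clique entirely inside one bag — forcing width ≥ 3. The upper and lower bounds meet at 3, so that is the treewidth.

3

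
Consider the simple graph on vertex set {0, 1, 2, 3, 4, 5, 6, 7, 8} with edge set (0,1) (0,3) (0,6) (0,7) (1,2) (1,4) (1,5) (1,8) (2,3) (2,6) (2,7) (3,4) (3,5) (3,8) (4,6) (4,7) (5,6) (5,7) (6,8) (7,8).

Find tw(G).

A width-4 tree decomposition is:
Bags: B1 = {1, 3, 5, 6, 7}  B2 = {1, 3, 6, 7, 8}  B3 = {1, 3, 4, 6, 7}  B4 = {1, 2, 3, 6, 7}  B5 = {0, 1, 3, 6, 7}
Tree: B1–B2, B2–B3, B3–B4, B4–B5
The largest bag has 5 vertices, giving width 4; this decomposition certifies tw(G) ≤ 4. For the lower bound: the 5 vertex sets {5,6}, {1,8}, {4,7}, {3}, {2} are disjoint, each induces a connected subgraph, and every pair is joined by at least one edge of G. Contracting each set to a single vertex therefore yields K_{5} as a minor, and since treewidth is minor-monotone, tw(G) ≥ tw(K_{5}) = 4. Combining the bounds, tw(G) = 4.

4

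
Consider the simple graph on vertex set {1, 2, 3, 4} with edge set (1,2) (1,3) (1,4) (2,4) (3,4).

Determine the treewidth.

A width-2 tree decomposition is:
Bags: B1 = {1, 3, 4}  B2 = {1, 2, 4}
Tree: B1–B2
The largest bag has 3 vertices, giving width 2; this decomposition certifies tw(G) ≤ 2. For the lower bound, the 3 vertices {1, 2, 4} are pairwise adjacent, and any tree decomposition puts a clique entirely inside one bag — forcing width ≥ 2. The upper and lower bounds meet at 2, so that is the treewidth.

2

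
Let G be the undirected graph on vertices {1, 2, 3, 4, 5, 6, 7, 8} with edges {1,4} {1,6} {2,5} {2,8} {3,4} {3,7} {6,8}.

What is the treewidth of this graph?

A width-1 tree decomposition is:
Bags: B1 = {3, 7}  B2 = {3, 4}  B3 = {1, 4}  B4 = {1, 6}  B5 = {6, 8}  B6 = {2, 8}  B7 = {2, 5}
Tree: B1–B2, B2–B3, B3–B4, B4–B5, B5–B6, B6–B7
The largest bag has 2 vertices, giving width 1; this decomposition certifies tw(G) ≤ 1. Since G has at least one edge (e.g. 7–3), it is not an edgeless graph, so tw(G) ≥ 1. The upper and lower bounds meet at 1, so that is the treewidth.

1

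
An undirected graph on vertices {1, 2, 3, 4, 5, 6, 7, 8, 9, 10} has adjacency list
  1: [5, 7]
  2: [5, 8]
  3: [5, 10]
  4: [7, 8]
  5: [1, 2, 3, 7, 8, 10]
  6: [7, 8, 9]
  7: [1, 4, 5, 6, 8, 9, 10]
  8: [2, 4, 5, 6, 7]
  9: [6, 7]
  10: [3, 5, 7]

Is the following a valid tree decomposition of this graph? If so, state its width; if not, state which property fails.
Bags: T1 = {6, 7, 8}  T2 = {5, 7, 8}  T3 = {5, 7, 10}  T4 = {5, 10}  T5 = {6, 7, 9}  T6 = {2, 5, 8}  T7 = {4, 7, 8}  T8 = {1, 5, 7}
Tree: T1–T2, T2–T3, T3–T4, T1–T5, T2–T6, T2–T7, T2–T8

No — vertex 3 appears in no bag.

A tree decomposition must satisfy three properties: every vertex lies in some bag; for every edge, both endpoints lie together in some bag; and for every vertex, the bags containing it form a connected subtree. Here vertex 3 appears in no bag, so the decomposition is invalid.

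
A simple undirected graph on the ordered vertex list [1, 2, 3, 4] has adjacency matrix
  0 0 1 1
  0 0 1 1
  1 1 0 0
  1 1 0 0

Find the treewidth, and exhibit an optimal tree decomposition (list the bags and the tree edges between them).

Every bag has size at most 3, so the width is 3 − 1 = 2 and tw(G) ≤ 2. The edges 1–3–2–4–1 form a cycle, so G is not a tree and its treewidth is at least 2. Therefore the treewidth is 2.

Treewidth 2.
One such decomposition:
Bags: B1 = {1, 2, 3}  B2 = {1, 2, 4}
Tree: B1–B2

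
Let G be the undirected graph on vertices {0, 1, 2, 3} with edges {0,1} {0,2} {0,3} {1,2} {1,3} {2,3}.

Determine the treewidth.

3

A width-3 tree decomposition is:
Bags: B1 = {0, 1, 2, 3}
Tree: (single bag)
With just one bag of size 4, the width is 4 − 1 = 3, so tw(G) ≤ 3. On the other hand G contains the 4-clique {0, 1, 2, 3}. A clique must lie in a single bag of any decomposition, so no decomposition can have width below 3. Hence tw(G) = 3 exactly.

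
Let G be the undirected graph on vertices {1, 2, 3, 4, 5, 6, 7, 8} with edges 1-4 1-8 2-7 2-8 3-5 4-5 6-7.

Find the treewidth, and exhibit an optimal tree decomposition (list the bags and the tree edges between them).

Treewidth 1.
One optimal decomposition is:
Bags: B1 = {3, 5}  B2 = {4, 5}  B3 = {1, 4}  B4 = {1, 8}  B5 = {2, 8}  B6 = {2, 7}  B7 = {6, 7}
Tree: B1–B2, B2–B3, B3–B4, B4–B5, B5–B6, B6–B7

The largest bag has 2 vertices, giving width 1; this decomposition certifies tw(G) ≤ 1. Since G has at least one edge (e.g. 3–5), it is not an edgeless graph, so tw(G) ≥ 1. The upper and lower bounds meet at 1, so that is the treewidth.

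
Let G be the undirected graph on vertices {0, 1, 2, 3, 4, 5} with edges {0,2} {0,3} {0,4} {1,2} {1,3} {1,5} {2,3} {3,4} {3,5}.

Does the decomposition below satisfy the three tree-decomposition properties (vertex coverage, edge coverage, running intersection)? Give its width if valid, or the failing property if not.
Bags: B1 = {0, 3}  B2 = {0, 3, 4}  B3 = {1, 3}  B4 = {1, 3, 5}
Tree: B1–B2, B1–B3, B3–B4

No — vertex 2 appears in no bag.

A tree decomposition must satisfy three properties: every vertex lies in some bag; for every edge, both endpoints lie together in some bag; and for every vertex, the bags containing it form a connected subtree. Here vertex 2 appears in no bag, so the decomposition is invalid.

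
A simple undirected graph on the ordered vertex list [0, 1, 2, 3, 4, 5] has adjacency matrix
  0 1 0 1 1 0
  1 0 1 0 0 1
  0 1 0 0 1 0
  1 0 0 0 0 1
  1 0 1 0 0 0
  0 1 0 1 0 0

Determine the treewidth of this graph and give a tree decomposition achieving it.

The largest bag has 3 vertices, giving width 2; this decomposition certifies tw(G) ≤ 2. The edges 2–4–0–1–2 form a cycle, so G is not a tree and its treewidth is at least 2. The upper and lower bounds meet at 2, so that is the treewidth.

Treewidth 2.
One optimal decomposition is:
Bags: B1 = {1, 2, 4}  B2 = {0, 1, 4}  B3 = {0, 1, 5}  B4 = {0, 3, 5}
Tree: B1–B2, B2–B3, B3–B4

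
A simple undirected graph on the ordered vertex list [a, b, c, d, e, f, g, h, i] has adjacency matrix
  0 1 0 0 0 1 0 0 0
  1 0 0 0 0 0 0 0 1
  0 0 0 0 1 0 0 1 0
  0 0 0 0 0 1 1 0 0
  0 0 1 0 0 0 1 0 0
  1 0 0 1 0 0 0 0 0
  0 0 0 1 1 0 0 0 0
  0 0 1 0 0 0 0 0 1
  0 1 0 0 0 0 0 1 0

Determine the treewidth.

2

A width-2 tree decomposition is:
Bags: B1 = {a, b, f}  B2 = {b, d, f}  B3 = {b, d, g}  B4 = {b, e, g}  B5 = {b, c, e}  B6 = {b, c, h}  B7 = {b, h, i}
Tree: B1–B2, B2–B3, B3–B4, B4–B5, B5–B6, B6–B7
The largest bag has 3 vertices, giving width 2; this decomposition certifies tw(G) ≤ 2. For the lower bound, G contains the cycle b–a–f–d–g–e–c–h–i–b, so G is not a forest; only forests have treewidth ≤ 1, hence tw(G) ≥ 2. Combining the bounds, tw(G) = 2.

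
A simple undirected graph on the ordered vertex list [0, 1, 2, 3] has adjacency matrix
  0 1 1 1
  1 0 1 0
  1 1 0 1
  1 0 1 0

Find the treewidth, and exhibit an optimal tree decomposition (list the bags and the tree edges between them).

Each bag holds 3 vertices, so the decomposition has width 2, which upper-bounds the treewidth. For the lower bound, the 3 vertices {0, 1, 2} are pairwise adjacent, and any tree decomposition puts a clique entirely inside one bag — forcing width ≥ 2. The upper and lower bounds meet at 2, so that is the treewidth.

Treewidth 2.
One such decomposition:
Bags: B1 = {0, 1, 2}  B2 = {0, 2, 3}
Tree: B1–B2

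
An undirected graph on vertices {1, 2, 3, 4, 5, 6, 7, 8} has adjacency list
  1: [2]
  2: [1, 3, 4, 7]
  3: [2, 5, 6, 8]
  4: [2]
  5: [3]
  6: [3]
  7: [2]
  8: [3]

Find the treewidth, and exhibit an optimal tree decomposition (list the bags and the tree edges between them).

Each bag holds 2 vertices, so the decomposition has width 1, which upper-bounds the treewidth. G has an edge, so its treewidth is at least 1. Therefore the treewidth is 1.

Treewidth 1.
One optimal decomposition is:
Bags: B1 = {1, 2}  B2 = {2, 3}  B3 = {2, 7}  B4 = {2, 4}  B5 = {3, 6}  B6 = {3, 8}  B7 = {3, 5}
Tree: B1–B2, B1–B3, B3–B4, B2–B5, B5–B6, B2–B7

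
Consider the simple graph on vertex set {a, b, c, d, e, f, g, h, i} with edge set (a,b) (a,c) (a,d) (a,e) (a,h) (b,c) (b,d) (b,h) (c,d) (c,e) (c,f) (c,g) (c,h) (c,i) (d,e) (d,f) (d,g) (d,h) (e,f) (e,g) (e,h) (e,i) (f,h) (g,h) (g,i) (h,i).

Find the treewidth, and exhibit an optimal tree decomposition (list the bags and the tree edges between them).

Treewidth 4.
One such decomposition:
Bags: B1 = {c, d, e, g, h}  B2 = {c, e, g, h, i}  B3 = {a, c, d, e, h}  B4 = {a, b, c, d, h}  B5 = {c, d, e, f, h}
Tree: B1–B2, B1–B3, B3–B4, B1–B5

Each bag holds 5 vertices, so the decomposition has width 4, which upper-bounds the treewidth. On the other hand G contains the 5-clique {c, d, e, g, h}. A clique must lie in a single bag of any decomposition, so no decomposition can have width below 4. Therefore the treewidth is 4.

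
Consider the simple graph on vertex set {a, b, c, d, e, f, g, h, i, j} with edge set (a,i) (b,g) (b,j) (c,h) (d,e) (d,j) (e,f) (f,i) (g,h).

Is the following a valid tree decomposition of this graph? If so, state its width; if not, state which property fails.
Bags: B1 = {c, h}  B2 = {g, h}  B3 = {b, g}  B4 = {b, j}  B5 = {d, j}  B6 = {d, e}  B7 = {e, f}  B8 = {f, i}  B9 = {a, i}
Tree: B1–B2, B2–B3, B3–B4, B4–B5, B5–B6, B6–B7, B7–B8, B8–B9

Yes; width 1.

Checking the three conditions: (i) the bags cover all of {a, b, c, d, e, f, g, h, i, j}; (ii) for each edge, some bag contains both endpoints; (iii) the bags containing any fixed vertex form a subtree. All hold, so the decomposition is valid with width 2 − 1 = 1.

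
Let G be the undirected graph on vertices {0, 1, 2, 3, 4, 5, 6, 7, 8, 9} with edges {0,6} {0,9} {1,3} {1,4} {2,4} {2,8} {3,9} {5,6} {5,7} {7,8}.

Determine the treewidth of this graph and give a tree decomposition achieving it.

Treewidth 2.
One such decomposition:
Bags: B1 = {5, 7, 8}  B2 = {2, 5, 8}  B3 = {2, 4, 5}  B4 = {1, 4, 5}  B5 = {1, 3, 5}  B6 = {3, 5, 9}  B7 = {0, 5, 9}  B8 = {0, 5, 6}
Tree: B1–B2, B2–B3, B3–B4, B4–B5, B5–B6, B6–B7, B7–B8

The largest bag has 3 vertices, giving width 2; this decomposition certifies tw(G) ≤ 2. The edges 5–7–8–2–4–1–3–9–0–6–5 form a cycle, so G is not a tree and its treewidth is at least 2. Therefore the treewidth is 2.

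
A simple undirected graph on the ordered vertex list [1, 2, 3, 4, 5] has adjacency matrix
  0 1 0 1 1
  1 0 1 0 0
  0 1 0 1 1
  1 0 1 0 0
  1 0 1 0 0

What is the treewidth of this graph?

A width-2 tree decomposition is:
Bags: B1 = {1, 2, 3}  B2 = {1, 3, 5}  B3 = {1, 3, 4}
Tree: B1–B2, B2–B3
Every bag has size at most 3, so the width is 3 − 1 = 2 and tw(G) ≤ 2. Since 2–1–5–3–2 is a cycle in G, G is not acyclic. Forests are exactly the graphs of treewidth ≤ 1, so tw(G) ≥ 2. The upper and lower bounds meet at 2, so that is the treewidth.

2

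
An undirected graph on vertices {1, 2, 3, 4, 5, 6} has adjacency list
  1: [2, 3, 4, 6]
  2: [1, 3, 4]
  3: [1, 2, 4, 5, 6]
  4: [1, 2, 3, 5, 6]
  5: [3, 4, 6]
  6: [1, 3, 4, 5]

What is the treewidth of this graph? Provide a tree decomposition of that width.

Each bag holds 4 vertices, so the decomposition has width 3, which upper-bounds the treewidth. On the other hand G contains the 4-clique {1, 2, 3, 4}. A clique must lie in a single bag of any decomposition, so no decomposition can have width below 3. Hence tw(G) = 3 exactly.

Treewidth 3.
One such decomposition:
Bags: B1 = {1, 2, 3, 4}  B2 = {1, 3, 4, 6}  B3 = {3, 4, 5, 6}
Tree: B1–B2, B2–B3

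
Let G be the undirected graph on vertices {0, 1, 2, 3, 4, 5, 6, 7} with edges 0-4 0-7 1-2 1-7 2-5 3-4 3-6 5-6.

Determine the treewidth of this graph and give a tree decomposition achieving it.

Treewidth 2.
One such decomposition:
Bags: B1 = {1, 2, 5}  B2 = {1, 5, 7}  B3 = {0, 5, 7}  B4 = {0, 4, 5}  B5 = {3, 4, 5}  B6 = {3, 5, 6}
Tree: B1–B2, B2–B3, B3–B4, B4–B5, B5–B6

Each bag holds 3 vertices, so the decomposition has width 2, which upper-bounds the treewidth. For the lower bound, G contains the cycle 5–2–1–7–0–4–3–6–5, so G is not a forest; only forests have treewidth ≤ 1, hence tw(G) ≥ 2. Hence tw(G) = 2 exactly.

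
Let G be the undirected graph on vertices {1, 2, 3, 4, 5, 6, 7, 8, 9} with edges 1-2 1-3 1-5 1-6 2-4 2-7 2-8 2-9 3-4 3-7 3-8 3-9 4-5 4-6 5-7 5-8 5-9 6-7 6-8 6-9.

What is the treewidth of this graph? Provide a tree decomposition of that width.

Every bag has size at most 5, so the width is 5 − 1 = 4 and tw(G) ≤ 4. For the lower bound: the 5 vertex sets {1,5}, {6,7}, {3,8}, {2}, {9} are disjoint, each induces a connected subgraph, and every pair is joined by at least one edge of G. Contracting each set to a single vertex therefore yields K_{5} as a minor, and since treewidth is minor-monotone, tw(G) ≥ tw(K_{5}) = 4. Hence tw(G) = 4 exactly.

Treewidth 4.
Bags: B1 = {1, 2, 3, 5, 6}  B2 = {2, 3, 5, 6, 7}  B3 = {2, 3, 5, 6, 8}  B4 = {2, 3, 5, 6, 9}  B5 = {2, 3, 4, 5, 6}
Tree: B1–B2, B2–B3, B3–B4, B4–B5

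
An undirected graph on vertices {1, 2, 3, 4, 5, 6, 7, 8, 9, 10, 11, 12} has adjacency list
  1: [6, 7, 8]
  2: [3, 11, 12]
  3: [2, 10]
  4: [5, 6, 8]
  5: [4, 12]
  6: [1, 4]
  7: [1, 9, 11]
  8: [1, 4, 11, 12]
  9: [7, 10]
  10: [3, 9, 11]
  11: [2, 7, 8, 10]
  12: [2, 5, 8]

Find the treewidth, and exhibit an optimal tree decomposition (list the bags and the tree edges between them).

Treewidth 3.
One such decomposition:
Bags: B1 = {4, 5, 6, 12}  B2 = {4, 6, 8, 12}  B3 = {1, 6, 8, 12}  B4 = {1, 2, 8, 12}  B5 = {1, 2, 8, 11}  B6 = {1, 2, 7, 11}  B7 = {2, 3, 7, 11}  B8 = {3, 7, 10, 11}  B9 = {3, 7, 9, 10}
Tree: B1–B2, B2–B3, B3–B4, B4–B5, B5–B6, B6–B7, B7–B8, B8–B9

The largest bag has 4 vertices, giving width 3; this decomposition certifies tw(G) ≤ 3. For the lower bound: the 4 vertex sets {4,5,6}, {12}, {8}, {1,2,7,11} are disjoint, each induces a connected subgraph, and every pair is joined by at least one edge of G. Contracting each set to a single vertex therefore yields K_{4} as a minor, and since treewidth is minor-monotone, tw(G) ≥ tw(K_{4}) = 3. Therefore the treewidth is 3.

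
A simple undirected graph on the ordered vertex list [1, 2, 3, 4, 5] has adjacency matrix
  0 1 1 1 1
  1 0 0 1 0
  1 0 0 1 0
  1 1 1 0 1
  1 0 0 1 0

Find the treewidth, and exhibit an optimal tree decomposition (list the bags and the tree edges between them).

Treewidth 2.
One optimal decomposition is:
Bags: B1 = {1, 2, 4}  B2 = {1, 4, 5}  B3 = {1, 3, 4}
Tree: B1–B2, B2–B3

The largest bag has 3 vertices, giving width 2; this decomposition certifies tw(G) ≤ 2. On the other hand G contains the 3-clique {1, 2, 4}. A clique must lie in a single bag of any decomposition, so no decomposition can have width below 2. Combining the bounds, tw(G) = 2.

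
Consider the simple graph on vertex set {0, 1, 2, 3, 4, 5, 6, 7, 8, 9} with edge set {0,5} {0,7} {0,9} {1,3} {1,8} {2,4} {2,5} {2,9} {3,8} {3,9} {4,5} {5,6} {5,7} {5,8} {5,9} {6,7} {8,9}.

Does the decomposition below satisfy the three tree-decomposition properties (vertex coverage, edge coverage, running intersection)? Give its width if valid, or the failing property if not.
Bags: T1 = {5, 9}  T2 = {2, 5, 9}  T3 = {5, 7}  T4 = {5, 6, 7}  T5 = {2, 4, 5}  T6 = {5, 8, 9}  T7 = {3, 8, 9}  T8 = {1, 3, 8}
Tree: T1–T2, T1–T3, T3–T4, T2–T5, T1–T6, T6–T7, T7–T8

No — vertex 0 appears in no bag.

A tree decomposition must satisfy three properties: every vertex lies in some bag; for every edge, both endpoints lie together in some bag; and for every vertex, the bags containing it form a connected subtree. Here vertex 0 appears in no bag, so the decomposition is invalid.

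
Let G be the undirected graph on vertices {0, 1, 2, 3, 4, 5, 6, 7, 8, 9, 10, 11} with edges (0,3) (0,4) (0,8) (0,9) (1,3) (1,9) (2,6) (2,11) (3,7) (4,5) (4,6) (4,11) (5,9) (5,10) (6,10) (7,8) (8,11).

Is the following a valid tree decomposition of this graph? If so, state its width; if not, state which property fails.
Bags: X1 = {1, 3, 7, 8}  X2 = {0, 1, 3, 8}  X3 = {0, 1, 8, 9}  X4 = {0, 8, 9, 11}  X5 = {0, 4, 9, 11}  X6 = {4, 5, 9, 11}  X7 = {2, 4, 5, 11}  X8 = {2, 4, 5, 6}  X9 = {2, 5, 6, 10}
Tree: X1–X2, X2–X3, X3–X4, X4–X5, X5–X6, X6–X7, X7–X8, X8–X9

Yes; width 3.

Vertex coverage: the bags together contain {0, 1, 2, 3, 4, 5, 6, 7, 8, 9, 10, 11}, the full vertex set. Edge coverage: each edge of G has both endpoints in at least one bag. Running intersection: for every vertex, the bags containing it form a connected subtree. All three properties hold, so this is a valid tree decomposition of width max|bag| − 1 = 3, and hence tw(G) ≤ 3.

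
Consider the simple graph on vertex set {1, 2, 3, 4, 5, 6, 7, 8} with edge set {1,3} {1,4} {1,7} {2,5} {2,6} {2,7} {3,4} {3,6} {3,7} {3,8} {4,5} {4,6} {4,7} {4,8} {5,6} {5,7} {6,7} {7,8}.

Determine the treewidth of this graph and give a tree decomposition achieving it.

Treewidth 3.
One optimal decomposition is:
Bags: B1 = {3, 4, 7, 8}  B2 = {3, 4, 6, 7}  B3 = {4, 5, 6, 7}  B4 = {1, 3, 4, 7}  B5 = {2, 5, 6, 7}
Tree: B1–B2, B2–B3, B2–B4, B3–B5

Each bag holds 4 vertices, so the decomposition has width 3, which upper-bounds the treewidth. For the lower bound, the 4 vertices {2, 5, 6, 7} are pairwise adjacent, and any tree decomposition puts a clique entirely inside one bag — forcing width ≥ 3. Combining the bounds, tw(G) = 3.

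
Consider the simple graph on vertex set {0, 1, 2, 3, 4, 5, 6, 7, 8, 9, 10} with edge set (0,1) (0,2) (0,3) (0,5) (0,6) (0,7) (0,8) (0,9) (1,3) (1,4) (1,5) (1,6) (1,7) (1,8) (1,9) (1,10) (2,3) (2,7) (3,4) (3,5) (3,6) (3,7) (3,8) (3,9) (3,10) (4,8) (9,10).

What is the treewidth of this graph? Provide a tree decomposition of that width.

Treewidth 3.
One such decomposition:
Bags: B1 = {1, 3, 9, 10}  B2 = {0, 1, 3, 9}  B3 = {0, 1, 3, 8}  B4 = {0, 1, 3, 7}  B5 = {0, 2, 3, 7}  B6 = {0, 1, 3, 5}  B7 = {1, 3, 4, 8}  B8 = {0, 1, 3, 6}
Tree: B1–B2, B2–B3, B2–B4, B4–B5, B3–B6, B3–B7, B2–B8

Each bag holds 4 vertices, so the decomposition has width 3, which upper-bounds the treewidth. Conversely, {0, 1, 3, 5} is a clique of size 4, and the vertices of any clique must share a bag in every tree decomposition; so some bag has ≥ 4 vertices and tw(G) ≥ 3. Combining the bounds, tw(G) = 3.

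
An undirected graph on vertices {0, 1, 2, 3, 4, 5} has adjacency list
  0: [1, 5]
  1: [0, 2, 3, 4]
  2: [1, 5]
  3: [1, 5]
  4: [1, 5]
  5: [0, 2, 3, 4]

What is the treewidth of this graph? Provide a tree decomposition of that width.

Treewidth 2.
One such decomposition:
Bags: B1 = {1, 3, 5}  B2 = {1, 4, 5}  B3 = {0, 1, 5}  B4 = {1, 2, 5}
Tree: B1–B2, B2–B3, B3–B4

The largest bag has 3 vertices, giving width 2; this decomposition certifies tw(G) ≤ 2. Since 3–1–4–5–3 is a cycle in G, G is not acyclic. Forests are exactly the graphs of treewidth ≤ 1, so tw(G) ≥ 2. The upper and lower bounds meet at 2, so that is the treewidth.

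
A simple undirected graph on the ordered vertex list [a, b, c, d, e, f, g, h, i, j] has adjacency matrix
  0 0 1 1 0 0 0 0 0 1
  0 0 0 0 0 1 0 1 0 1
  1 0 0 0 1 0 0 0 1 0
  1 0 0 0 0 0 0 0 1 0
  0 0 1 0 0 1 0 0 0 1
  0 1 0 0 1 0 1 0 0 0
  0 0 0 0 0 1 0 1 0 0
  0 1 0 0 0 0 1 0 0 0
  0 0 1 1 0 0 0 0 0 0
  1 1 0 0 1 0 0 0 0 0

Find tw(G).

2

A width-2 tree decomposition is:
Bags: B1 = {a, d, i}  B2 = {a, c, i}  B3 = {a, c, j}  B4 = {c, e, j}  B5 = {b, e, j}  B6 = {b, e, f}  B7 = {b, f, h}  B8 = {f, g, h}
Tree: B1–B2, B2–B3, B3–B4, B4–B5, B5–B6, B6–B7, B7–B8
Each bag holds 3 vertices, so the decomposition has width 2, which upper-bounds the treewidth. Since d–i–c–a–d is a cycle in G, G is not acyclic. Forests are exactly the graphs of treewidth ≤ 1, so tw(G) ≥ 2. Hence tw(G) = 2 exactly.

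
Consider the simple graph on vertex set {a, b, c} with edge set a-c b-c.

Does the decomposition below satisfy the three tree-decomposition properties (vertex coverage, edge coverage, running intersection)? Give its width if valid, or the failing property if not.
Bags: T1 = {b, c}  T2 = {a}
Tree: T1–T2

A tree decomposition must satisfy three properties: every vertex lies in some bag; for every edge, both endpoints lie together in some bag; and for every vertex, the bags containing it form a connected subtree. Here edge (c,a) lies in no bag, so the decomposition is invalid.

No — edge (c,a) lies in no bag.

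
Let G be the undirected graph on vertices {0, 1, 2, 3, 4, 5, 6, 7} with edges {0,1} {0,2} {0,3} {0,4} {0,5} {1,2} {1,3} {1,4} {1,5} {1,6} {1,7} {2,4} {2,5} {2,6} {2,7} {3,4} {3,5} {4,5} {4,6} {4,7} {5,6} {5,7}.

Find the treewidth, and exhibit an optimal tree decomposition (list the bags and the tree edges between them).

Treewidth 4.
One such decomposition:
Bags: B1 = {1, 2, 4, 5, 6}  B2 = {1, 2, 4, 5, 7}  B3 = {0, 1, 2, 4, 5}  B4 = {0, 1, 3, 4, 5}
Tree: B1–B2, B2–B3, B3–B4

Each bag holds 5 vertices, so the decomposition has width 4, which upper-bounds the treewidth. On the other hand G contains the 5-clique {0, 1, 2, 4, 5}. A clique must lie in a single bag of any decomposition, so no decomposition can have width below 4. Therefore the treewidth is 4.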